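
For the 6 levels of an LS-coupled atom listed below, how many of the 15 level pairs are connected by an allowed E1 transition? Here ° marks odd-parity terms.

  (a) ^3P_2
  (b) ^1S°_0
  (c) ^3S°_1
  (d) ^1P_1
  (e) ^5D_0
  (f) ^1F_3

2

(a)–(b): forbidden (ΔS, ΔJ).
(a)–(c): allowed.
(a)–(d): forbidden (parity, ΔS).
(a)–(e): forbidden (parity, ΔS, ΔJ).
(a)–(f): forbidden (parity, ΔS, ΔL).
(b)–(c): forbidden (parity, ΔS, ΔL).
(b)–(d): allowed.
(b)–(e): forbidden (ΔS, ΔL, ΔJ).
(b)–(f): forbidden (ΔL, ΔJ).
(c)–(d): forbidden (ΔS).
(c)–(e): forbidden (ΔS, ΔL).
(c)–(f): forbidden (ΔS, ΔL, ΔJ).
(d)–(e): forbidden (parity, ΔS).
(d)–(f): forbidden (parity, ΔL, ΔJ).
(e)–(f): forbidden (parity, ΔS, ΔJ).
Allowed pairs: 2 of 15.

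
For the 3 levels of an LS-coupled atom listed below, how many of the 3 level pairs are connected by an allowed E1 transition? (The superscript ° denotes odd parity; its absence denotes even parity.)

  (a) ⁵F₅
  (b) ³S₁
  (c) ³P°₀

1

(a)–(b): forbidden (parity, ΔS, ΔL, ΔJ).
(a)–(c): forbidden (ΔS, ΔL, ΔJ).
(b)–(c): allowed.
Allowed pairs: 1 of 3.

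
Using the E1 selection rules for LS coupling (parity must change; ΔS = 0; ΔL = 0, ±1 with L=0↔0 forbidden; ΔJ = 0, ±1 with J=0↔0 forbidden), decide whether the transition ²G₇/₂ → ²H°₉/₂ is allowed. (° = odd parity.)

allowed

Initial level: S=1/2, L=4, J=7/2, parity even. Final level: S=1/2, L=5, J=9/2, parity odd.
Parity must change: even → odd — satisfied.
ΔS = 0: S: 1/2 → 1/2 — satisfied.
ΔL = 0, ±1 (not L=0↔0): L: 4 → 5, ΔL = +1 — satisfied.
ΔJ = 0, ±1 (not J=0↔0): J: 7/2 → 9/2, ΔJ = +1 — satisfied.
All four E1 rules are satisfied.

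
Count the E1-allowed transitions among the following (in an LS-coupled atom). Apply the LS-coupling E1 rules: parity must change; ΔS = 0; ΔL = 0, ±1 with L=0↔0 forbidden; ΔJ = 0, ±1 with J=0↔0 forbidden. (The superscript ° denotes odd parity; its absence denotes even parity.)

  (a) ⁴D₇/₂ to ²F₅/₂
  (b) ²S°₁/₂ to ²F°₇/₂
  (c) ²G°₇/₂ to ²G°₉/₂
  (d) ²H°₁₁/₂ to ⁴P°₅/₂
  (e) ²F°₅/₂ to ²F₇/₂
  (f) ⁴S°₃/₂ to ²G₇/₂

(a) forbidden (parity, ΔS fail)
(b) forbidden (parity, ΔL, ΔJ fail)
(c) forbidden (parity fails)
(d) forbidden (parity, ΔS, ΔL, ΔJ fail)
(e) allowed
(f) forbidden (ΔS, ΔL, ΔJ fail)
Total allowed: 1 of 6.

1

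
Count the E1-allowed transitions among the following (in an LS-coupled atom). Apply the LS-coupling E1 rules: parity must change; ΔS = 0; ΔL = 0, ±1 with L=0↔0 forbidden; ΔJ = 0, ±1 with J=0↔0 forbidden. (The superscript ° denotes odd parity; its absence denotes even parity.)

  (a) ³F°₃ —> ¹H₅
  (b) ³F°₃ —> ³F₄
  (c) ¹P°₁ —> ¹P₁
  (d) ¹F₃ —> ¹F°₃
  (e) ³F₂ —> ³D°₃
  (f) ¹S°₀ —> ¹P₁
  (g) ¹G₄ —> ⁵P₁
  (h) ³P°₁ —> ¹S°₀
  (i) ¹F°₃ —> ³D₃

(a) forbidden (ΔS, ΔL, ΔJ fail)
(b) allowed
(c) allowed
(d) allowed
(e) allowed
(f) allowed
(g) forbidden (parity, ΔS, ΔL, ΔJ fail)
(h) forbidden (parity, ΔS fail)
(i) forbidden (ΔS fails)
Total allowed: 5 of 9.

5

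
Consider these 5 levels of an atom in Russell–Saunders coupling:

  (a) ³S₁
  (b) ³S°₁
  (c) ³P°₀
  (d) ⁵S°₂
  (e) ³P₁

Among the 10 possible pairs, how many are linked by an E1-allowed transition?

(a)–(b): forbidden (ΔL).
(a)–(c): allowed.
(a)–(d): forbidden (ΔS, ΔL).
(a)–(e): forbidden (parity).
(b)–(c): forbidden (parity).
(b)–(d): forbidden (parity, ΔS, ΔL).
(b)–(e): allowed.
(c)–(d): forbidden (parity, ΔS, ΔJ).
(c)–(e): allowed.
(d)–(e): forbidden (ΔS).
Allowed pairs: 3 of 10.

3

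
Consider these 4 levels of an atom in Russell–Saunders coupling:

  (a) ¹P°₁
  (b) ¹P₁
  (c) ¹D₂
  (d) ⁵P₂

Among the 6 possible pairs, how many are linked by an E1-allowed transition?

2

(a)–(b): allowed.
(a)–(c): allowed.
(a)–(d): forbidden (ΔS).
(b)–(c): forbidden (parity).
(b)–(d): forbidden (parity, ΔS).
(c)–(d): forbidden (parity, ΔS).
Allowed pairs: 2 of 6.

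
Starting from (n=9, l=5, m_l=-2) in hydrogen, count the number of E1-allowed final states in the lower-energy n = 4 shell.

E1 requires l_f ∈ {4, 6}, but neither lies in [0, 3], so no final state is reachable.
Total: 0.

0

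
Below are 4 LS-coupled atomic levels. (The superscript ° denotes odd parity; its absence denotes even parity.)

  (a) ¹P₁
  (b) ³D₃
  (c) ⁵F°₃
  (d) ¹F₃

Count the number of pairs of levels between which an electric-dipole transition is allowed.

0

(a)–(b): forbidden (parity, ΔS, ΔJ).
(a)–(c): forbidden (ΔS, ΔL, ΔJ).
(a)–(d): forbidden (parity, ΔL, ΔJ).
(b)–(c): forbidden (ΔS).
(b)–(d): forbidden (parity, ΔS).
(c)–(d): forbidden (ΔS).
Allowed pairs: 0 of 6.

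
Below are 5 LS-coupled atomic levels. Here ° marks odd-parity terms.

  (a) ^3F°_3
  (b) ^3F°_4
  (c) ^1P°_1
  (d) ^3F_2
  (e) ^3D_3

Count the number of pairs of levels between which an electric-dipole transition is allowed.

(a)–(b): forbidden (parity).
(a)–(c): forbidden (parity, ΔS, ΔL, ΔJ).
(a)–(d): allowed.
(a)–(e): allowed.
(b)–(c): forbidden (parity, ΔS, ΔL, ΔJ).
(b)–(d): forbidden (ΔJ).
(b)–(e): allowed.
(c)–(d): forbidden (ΔS, ΔL).
(c)–(e): forbidden (ΔS, ΔJ).
(d)–(e): forbidden (parity).
Allowed pairs: 3 of 10.

3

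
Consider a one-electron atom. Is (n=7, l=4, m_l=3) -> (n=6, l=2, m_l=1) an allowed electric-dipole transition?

Δl = 2 − 4 = -2; the E1 rule Δl = ±1 is fails.
Δm_l = 1 − (3) = -2. E1 requires Δm_l = 0, ±1: fails.
The transition is electric-dipole forbidden.

forbidden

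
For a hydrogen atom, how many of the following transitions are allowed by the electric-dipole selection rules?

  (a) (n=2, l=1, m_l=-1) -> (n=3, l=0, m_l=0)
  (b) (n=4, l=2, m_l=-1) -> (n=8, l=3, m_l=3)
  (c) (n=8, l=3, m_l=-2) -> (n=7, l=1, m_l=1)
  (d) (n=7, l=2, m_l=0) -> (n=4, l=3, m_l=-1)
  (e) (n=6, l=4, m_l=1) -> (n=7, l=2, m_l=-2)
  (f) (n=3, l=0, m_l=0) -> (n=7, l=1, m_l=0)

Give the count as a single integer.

(a) allowed
(b) forbidden — Δm_l = +4 (E1 requires Δm_l = 0, ±1)
(c) forbidden — Δl = -2 (E1 requires Δl = ±1); Δm_l = +3 (E1 requires Δm_l = 0, ±1)
(d) allowed
(e) forbidden — Δl = -2 (E1 requires Δl = ±1); Δm_l = -3 (E1 requires Δm_l = 0, ±1)
(f) allowed
Total allowed: 3 of 6.

3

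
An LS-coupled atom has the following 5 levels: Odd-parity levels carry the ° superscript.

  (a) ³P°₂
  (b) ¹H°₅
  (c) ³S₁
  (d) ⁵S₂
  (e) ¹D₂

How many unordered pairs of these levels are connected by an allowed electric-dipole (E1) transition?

(a)–(b): forbidden (parity, ΔS, ΔL, ΔJ).
(a)–(c): allowed.
(a)–(d): forbidden (ΔS).
(a)–(e): forbidden (ΔS).
(b)–(c): forbidden (ΔS, ΔL, ΔJ).
(b)–(d): forbidden (ΔS, ΔL, ΔJ).
(b)–(e): forbidden (ΔL, ΔJ).
(c)–(d): forbidden (parity, ΔS, ΔL).
(c)–(e): forbidden (parity, ΔS, ΔL).
(d)–(e): forbidden (parity, ΔS, ΔL).
Allowed pairs: 1 of 10.

1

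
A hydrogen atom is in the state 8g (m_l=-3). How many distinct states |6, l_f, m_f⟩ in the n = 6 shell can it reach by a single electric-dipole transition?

5

E1 requires Δl = ±1, so l_f ∈ {3, 5}; with 0 ≤ l_f ≤ n_f−1 = 5, the allowed l_f values are {3, 5}.
For l_f = 3: m_f ∈ {m_i−1, m_i, m_i+1} ∩ [−3, 3] = {-3, -2} → 2 states.
For l_f = 5: m_f ∈ {m_i−1, m_i, m_i+1} ∩ [−5, 5] = {-4, -3, -2} → 3 states.
Total: 5.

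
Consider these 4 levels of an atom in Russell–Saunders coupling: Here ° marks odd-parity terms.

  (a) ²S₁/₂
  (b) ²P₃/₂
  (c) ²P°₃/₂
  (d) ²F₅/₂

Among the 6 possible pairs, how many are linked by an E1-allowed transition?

(a)–(b): forbidden (parity).
(a)–(c): allowed.
(a)–(d): forbidden (parity, ΔL, ΔJ).
(b)–(c): allowed.
(b)–(d): forbidden (parity, ΔL).
(c)–(d): forbidden (ΔL).
Allowed pairs: 2 of 6.

2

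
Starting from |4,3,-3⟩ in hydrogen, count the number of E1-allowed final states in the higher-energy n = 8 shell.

4

E1 requires Δl = ±1, so l_f ∈ {2, 4}; with 0 ≤ l_f ≤ n_f−1 = 7, the allowed l_f values are {2, 4}.
For l_f = 2: m_f ∈ {m_i−1, m_i, m_i+1} ∩ [−2, 2] = {-2} → 1 state.
For l_f = 4: m_f ∈ {m_i−1, m_i, m_i+1} ∩ [−4, 4] = {-4, -3, -2} → 3 states.
Total: 4.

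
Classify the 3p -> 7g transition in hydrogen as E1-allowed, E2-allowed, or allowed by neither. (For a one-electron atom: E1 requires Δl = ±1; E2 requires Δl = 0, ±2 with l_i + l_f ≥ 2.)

neither

Δl = 4 − 1 = +3; l_i + l_f = 5.
E1 (Δl = ±1): not satisfied.
E2 (Δl = 0,±2, l_i+l_f ≥ 2): not satisfied.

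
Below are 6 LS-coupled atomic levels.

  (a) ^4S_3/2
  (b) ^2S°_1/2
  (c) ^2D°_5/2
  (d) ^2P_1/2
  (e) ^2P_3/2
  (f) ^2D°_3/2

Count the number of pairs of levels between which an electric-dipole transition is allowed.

5

(a)–(b): forbidden (ΔS, ΔL).
(a)–(c): forbidden (ΔS, ΔL).
(a)–(d): forbidden (parity, ΔS).
(a)–(e): forbidden (parity, ΔS).
(a)–(f): forbidden (ΔS, ΔL).
(b)–(c): forbidden (parity, ΔL, ΔJ).
(b)–(d): allowed.
(b)–(e): allowed.
(b)–(f): forbidden (parity, ΔL).
(c)–(d): forbidden (ΔJ).
(c)–(e): allowed.
(c)–(f): forbidden (parity).
(d)–(e): forbidden (parity).
(d)–(f): allowed.
(e)–(f): allowed.
Allowed pairs: 5 of 15.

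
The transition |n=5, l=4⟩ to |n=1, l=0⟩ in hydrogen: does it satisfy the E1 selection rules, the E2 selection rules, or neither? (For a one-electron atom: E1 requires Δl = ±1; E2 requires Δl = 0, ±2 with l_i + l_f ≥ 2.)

Δl = 0 − 4 = -4; l_i + l_f = 4.
E1 (Δl = ±1): not satisfied.
E2 (Δl = 0,±2, l_i+l_f ≥ 2): not satisfied.

neither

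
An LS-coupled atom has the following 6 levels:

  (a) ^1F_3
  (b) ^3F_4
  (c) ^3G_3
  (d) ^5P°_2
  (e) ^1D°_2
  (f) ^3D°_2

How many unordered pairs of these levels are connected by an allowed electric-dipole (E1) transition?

(a)–(b): forbidden (parity, ΔS).
(a)–(c): forbidden (parity, ΔS).
(a)–(d): forbidden (ΔS, ΔL).
(a)–(e): allowed.
(a)–(f): forbidden (ΔS).
(b)–(c): forbidden (parity).
(b)–(d): forbidden (ΔS, ΔL, ΔJ).
(b)–(e): forbidden (ΔS, ΔJ).
(b)–(f): forbidden (ΔJ).
(c)–(d): forbidden (ΔS, ΔL).
(c)–(e): forbidden (ΔS, ΔL).
(c)–(f): forbidden (ΔL).
(d)–(e): forbidden (parity, ΔS).
(d)–(f): forbidden (parity, ΔS).
(e)–(f): forbidden (parity, ΔS).
Allowed pairs: 1 of 15.

1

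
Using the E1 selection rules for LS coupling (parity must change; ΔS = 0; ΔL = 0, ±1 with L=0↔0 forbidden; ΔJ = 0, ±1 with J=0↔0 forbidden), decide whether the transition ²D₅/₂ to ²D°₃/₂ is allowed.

Initial level: S=1/2, L=2, J=5/2, parity even. Final level: S=1/2, L=2, J=3/2, parity odd.
ΔJ = 0, ±1 (not J=0↔0): J: 5/2 → 3/2, ΔJ = -1 — satisfied.
ΔS = 0: S: 1/2 → 1/2 — satisfied.
Parity must change: even → odd — satisfied.
ΔL = 0, ±1 (not L=0↔0): L: 2 → 2, ΔL = +0 — satisfied.
All four E1 rules are satisfied.

allowed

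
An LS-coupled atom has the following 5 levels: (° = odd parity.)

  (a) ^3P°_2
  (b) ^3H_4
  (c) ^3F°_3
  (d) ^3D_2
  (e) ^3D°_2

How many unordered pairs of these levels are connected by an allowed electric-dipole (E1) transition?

(a)–(b): forbidden (ΔL, ΔJ).
(a)–(c): forbidden (parity, ΔL).
(a)–(d): allowed.
(a)–(e): forbidden (parity).
(b)–(c): forbidden (ΔL).
(b)–(d): forbidden (parity, ΔL, ΔJ).
(b)–(e): forbidden (ΔL, ΔJ).
(c)–(d): allowed.
(c)–(e): forbidden (parity).
(d)–(e): allowed.
Allowed pairs: 3 of 10.

3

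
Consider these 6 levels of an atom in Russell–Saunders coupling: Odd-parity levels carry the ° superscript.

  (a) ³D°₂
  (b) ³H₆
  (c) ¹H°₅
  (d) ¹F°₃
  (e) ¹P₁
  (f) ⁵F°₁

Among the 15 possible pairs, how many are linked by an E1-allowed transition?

(a)–(b): forbidden (ΔL, ΔJ).
(a)–(c): forbidden (parity, ΔS, ΔL, ΔJ).
(a)–(d): forbidden (parity, ΔS).
(a)–(e): forbidden (ΔS).
(a)–(f): forbidden (parity, ΔS).
(b)–(c): forbidden (ΔS).
(b)–(d): forbidden (ΔS, ΔL, ΔJ).
(b)–(e): forbidden (parity, ΔS, ΔL, ΔJ).
(b)–(f): forbidden (ΔS, ΔL, ΔJ).
(c)–(d): forbidden (parity, ΔL, ΔJ).
(c)–(e): forbidden (ΔL, ΔJ).
(c)–(f): forbidden (parity, ΔS, ΔL, ΔJ).
(d)–(e): forbidden (ΔL, ΔJ).
(d)–(f): forbidden (parity, ΔS, ΔJ).
(e)–(f): forbidden (ΔS, ΔL).
Allowed pairs: 0 of 15.

0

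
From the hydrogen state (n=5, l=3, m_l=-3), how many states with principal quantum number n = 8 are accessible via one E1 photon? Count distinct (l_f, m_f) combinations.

4

E1 requires Δl = ±1, so l_f ∈ {2, 4}; with 0 ≤ l_f ≤ n_f−1 = 7, the allowed l_f values are {2, 4}.
For l_f = 2: m_f ∈ {m_i−1, m_i, m_i+1} ∩ [−2, 2] = {-2} → 1 state.
For l_f = 4: m_f ∈ {m_i−1, m_i, m_i+1} ∩ [−4, 4] = {-4, -3, -2} → 3 states.
Total: 4.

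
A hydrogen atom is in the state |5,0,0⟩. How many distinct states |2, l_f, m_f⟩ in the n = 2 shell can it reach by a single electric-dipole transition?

E1 requires Δl = ±1, so l_f ∈ {-1, 1}; with 0 ≤ l_f ≤ n_f−1 = 1, the allowed l_f values are {1}.
For l_f = 1: m_f ∈ {m_i−1, m_i, m_i+1} ∩ [−1, 1] = {-1, 0, 1} → 3 states.
Total: 3.

3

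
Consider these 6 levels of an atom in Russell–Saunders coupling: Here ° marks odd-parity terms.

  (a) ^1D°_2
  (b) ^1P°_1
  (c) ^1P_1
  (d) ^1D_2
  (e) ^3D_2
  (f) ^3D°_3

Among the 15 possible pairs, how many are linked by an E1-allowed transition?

5

(a)–(b): forbidden (parity).
(a)–(c): allowed.
(a)–(d): allowed.
(a)–(e): forbidden (ΔS).
(a)–(f): forbidden (parity, ΔS).
(b)–(c): allowed.
(b)–(d): allowed.
(b)–(e): forbidden (ΔS).
(b)–(f): forbidden (parity, ΔS, ΔJ).
(c)–(d): forbidden (parity).
(c)–(e): forbidden (parity, ΔS).
(c)–(f): forbidden (ΔS, ΔJ).
(d)–(e): forbidden (parity, ΔS).
(d)–(f): forbidden (ΔS).
(e)–(f): allowed.
Allowed pairs: 5 of 15.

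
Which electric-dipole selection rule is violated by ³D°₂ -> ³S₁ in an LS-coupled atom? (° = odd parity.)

Initial level: S=1, L=2, J=2, parity odd. Final level: S=1, L=0, J=1, parity even.
Parity must change: odd → even — ✓.
ΔS = 0: S: 1 → 1 — ✓.
ΔL = 0, ±1 (not L=0↔0): L: 2 → 0, ΔL = -2 — ✗.
ΔJ = 0, ±1 (not J=0↔0): J: 2 → 1, ΔJ = -1 — ✓.

the ΔL = 0, ±1 rule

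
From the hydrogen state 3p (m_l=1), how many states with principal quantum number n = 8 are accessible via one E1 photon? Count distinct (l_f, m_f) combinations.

4

E1 requires Δl = ±1, so l_f ∈ {0, 2}; with 0 ≤ l_f ≤ n_f−1 = 7, the allowed l_f values are {0, 2}.
For l_f = 0: m_f ∈ {m_i−1, m_i, m_i+1} ∩ [−0, 0] = {0} → 1 state.
For l_f = 2: m_f ∈ {m_i−1, m_i, m_i+1} ∩ [−2, 2] = {0, 1, 2} → 3 states.
Total: 4.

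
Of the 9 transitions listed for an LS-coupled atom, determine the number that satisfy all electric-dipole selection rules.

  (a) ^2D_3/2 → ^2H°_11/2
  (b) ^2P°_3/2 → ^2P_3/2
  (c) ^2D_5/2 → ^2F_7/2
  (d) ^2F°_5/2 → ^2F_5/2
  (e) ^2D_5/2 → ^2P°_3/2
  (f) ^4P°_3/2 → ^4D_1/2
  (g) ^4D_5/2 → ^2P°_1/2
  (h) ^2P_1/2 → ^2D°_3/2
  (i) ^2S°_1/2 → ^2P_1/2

6

(a) forbidden (ΔL, ΔJ fail)
(b) allowed
(c) forbidden (parity fails)
(d) allowed
(e) allowed
(f) allowed
(g) forbidden (ΔS, ΔJ fail)
(h) allowed
(i) allowed
Total allowed: 6 of 9.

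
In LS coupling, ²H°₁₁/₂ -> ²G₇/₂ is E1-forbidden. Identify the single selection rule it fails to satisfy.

ΔS = 0: S: 1/2 → 1/2 — ok.
ΔL = 0, ±1 (not L=0↔0): L: 5 → 4, ΔL = -1 — ok.
Parity must change: odd → even — ok.
ΔJ = 0, ±1 (not J=0↔0): J: 11/2 → 7/2, ΔJ = -2 — fails.

the ΔJ = 0, ±1 rule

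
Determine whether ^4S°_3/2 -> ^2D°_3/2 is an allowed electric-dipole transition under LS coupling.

forbidden

Reading off the term symbols: S 3/2→1/2, L 0→2, J 3/2→3/2, parity odd→odd.
ΔL = 0, ±1 (not L=0↔0): L: 0 → 2, ΔL = +2 — fails.
ΔS = 0: S: 3/2 → 1/2 — fails.
ΔJ = 0, ±1 (not J=0↔0): J: 3/2 → 3/2, ΔJ = +0 — passes.
Parity must change: odd → odd — fails.
Rule(s) violated: parity, ΔS, ΔL.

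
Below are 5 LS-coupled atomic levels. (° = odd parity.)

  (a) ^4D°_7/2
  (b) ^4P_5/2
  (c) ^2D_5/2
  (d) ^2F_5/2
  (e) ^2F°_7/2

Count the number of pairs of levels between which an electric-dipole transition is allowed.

(a)–(b): allowed.
(a)–(c): forbidden (ΔS).
(a)–(d): forbidden (ΔS).
(a)–(e): forbidden (parity, ΔS).
(b)–(c): forbidden (parity, ΔS).
(b)–(d): forbidden (parity, ΔS, ΔL).
(b)–(e): forbidden (ΔS, ΔL).
(c)–(d): forbidden (parity).
(c)–(e): allowed.
(d)–(e): allowed.
Allowed pairs: 3 of 10.

3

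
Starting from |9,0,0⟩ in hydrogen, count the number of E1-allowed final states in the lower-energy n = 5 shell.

3

E1 requires Δl = ±1, so l_f ∈ {-1, 1}; with 0 ≤ l_f ≤ n_f−1 = 4, the allowed l_f values are {1}.
For l_f = 1: m_f ∈ {m_i−1, m_i, m_i+1} ∩ [−1, 1] = {-1, 0, 1} → 3 states.
Total: 3.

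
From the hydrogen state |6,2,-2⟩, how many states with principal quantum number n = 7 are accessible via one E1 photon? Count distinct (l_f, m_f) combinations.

4

E1 requires Δl = ±1, so l_f ∈ {1, 3}; with 0 ≤ l_f ≤ n_f−1 = 6, the allowed l_f values are {1, 3}.
For l_f = 1: m_f ∈ {m_i−1, m_i, m_i+1} ∩ [−1, 1] = {-1} → 1 state.
For l_f = 3: m_f ∈ {m_i−1, m_i, m_i+1} ∩ [−3, 3] = {-3, -2, -1} → 3 states.
Total: 4.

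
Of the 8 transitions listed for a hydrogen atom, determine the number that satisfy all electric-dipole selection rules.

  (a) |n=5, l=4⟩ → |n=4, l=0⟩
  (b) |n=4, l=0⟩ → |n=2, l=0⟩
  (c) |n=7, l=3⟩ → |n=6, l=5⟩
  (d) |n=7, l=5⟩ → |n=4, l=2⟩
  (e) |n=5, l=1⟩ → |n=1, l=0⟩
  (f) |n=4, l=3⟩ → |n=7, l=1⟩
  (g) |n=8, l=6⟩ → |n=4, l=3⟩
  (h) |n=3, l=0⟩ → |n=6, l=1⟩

2

(a) forbidden — Δl = -4 (E1 requires Δl = ±1)
(b) forbidden — Δl = +0 (E1 requires Δl = ±1)
(c) forbidden — Δl = +2 (E1 requires Δl = ±1)
(d) forbidden — Δl = -3 (E1 requires Δl = ±1)
(e) allowed
(f) forbidden — Δl = -2 (E1 requires Δl = ±1)
(g) forbidden — Δl = -3 (E1 requires Δl = ±1)
(h) allowed
Total allowed: 2 of 8.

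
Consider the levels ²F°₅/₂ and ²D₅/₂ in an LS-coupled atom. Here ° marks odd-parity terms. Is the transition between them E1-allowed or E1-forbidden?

allowed

Reading off the term symbols: S 1/2→1/2, L 3→2, J 5/2→5/2, parity odd→even.
ΔJ = 0, ±1 (not J=0↔0): J: 5/2 → 5/2, ΔJ = +0 — passes.
Parity must change: odd → even — passes.
ΔS = 0: S: 1/2 → 1/2 — passes.
ΔL = 0, ±1 (not L=0↔0): L: 3 → 2, ΔL = -1 — passes.
All four E1 rules are satisfied.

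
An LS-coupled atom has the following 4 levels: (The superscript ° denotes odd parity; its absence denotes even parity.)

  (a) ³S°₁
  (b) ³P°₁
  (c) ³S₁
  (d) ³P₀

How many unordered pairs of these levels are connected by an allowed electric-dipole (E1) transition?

3

(a)–(b): forbidden (parity).
(a)–(c): forbidden (ΔL).
(a)–(d): allowed.
(b)–(c): allowed.
(b)–(d): allowed.
(c)–(d): forbidden (parity).
Allowed pairs: 3 of 6.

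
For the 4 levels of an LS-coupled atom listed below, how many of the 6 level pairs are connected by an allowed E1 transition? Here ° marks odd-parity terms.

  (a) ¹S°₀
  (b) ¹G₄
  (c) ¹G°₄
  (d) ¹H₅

2

(a)–(b): forbidden (ΔL, ΔJ).
(a)–(c): forbidden (parity, ΔL, ΔJ).
(a)–(d): forbidden (ΔL, ΔJ).
(b)–(c): allowed.
(b)–(d): forbidden (parity).
(c)–(d): allowed.
Allowed pairs: 2 of 6.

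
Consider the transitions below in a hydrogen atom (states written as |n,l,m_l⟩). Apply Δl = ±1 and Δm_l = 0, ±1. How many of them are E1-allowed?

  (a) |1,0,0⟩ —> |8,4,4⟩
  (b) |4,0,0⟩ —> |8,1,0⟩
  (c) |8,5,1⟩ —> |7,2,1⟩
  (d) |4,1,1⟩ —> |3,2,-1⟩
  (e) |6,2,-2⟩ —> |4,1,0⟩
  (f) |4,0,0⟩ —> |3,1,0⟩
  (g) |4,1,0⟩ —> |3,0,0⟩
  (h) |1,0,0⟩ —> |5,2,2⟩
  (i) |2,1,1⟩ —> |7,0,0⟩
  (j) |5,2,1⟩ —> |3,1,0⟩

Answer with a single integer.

5

(a) forbidden — Δl = +4 (E1 requires Δl = ±1); Δm_l = +4 (E1 requires Δm_l = 0, ±1)
(b) allowed
(c) forbidden — Δl = -3 (E1 requires Δl = ±1)
(d) forbidden — Δm_l = -2 (E1 requires Δm_l = 0, ±1)
(e) forbidden — Δm_l = +2 (E1 requires Δm_l = 0, ±1)
(f) allowed
(g) allowed
(h) forbidden — Δl = +2 (E1 requires Δl = ±1); Δm_l = +2 (E1 requires Δm_l = 0, ±1)
(i) allowed
(j) allowed
Total allowed: 5 of 10.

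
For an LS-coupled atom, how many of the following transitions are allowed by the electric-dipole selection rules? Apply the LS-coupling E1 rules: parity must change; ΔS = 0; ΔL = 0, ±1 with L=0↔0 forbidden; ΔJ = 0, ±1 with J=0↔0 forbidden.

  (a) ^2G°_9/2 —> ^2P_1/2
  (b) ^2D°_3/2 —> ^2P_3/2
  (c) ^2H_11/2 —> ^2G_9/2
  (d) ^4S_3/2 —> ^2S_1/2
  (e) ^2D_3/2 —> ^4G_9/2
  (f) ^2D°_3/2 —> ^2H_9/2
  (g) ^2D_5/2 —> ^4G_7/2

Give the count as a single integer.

1

(a) forbidden (ΔL, ΔJ fail)
(b) allowed
(c) forbidden (parity fails)
(d) forbidden (parity, ΔS, ΔL fail)
(e) forbidden (parity, ΔS, ΔL, ΔJ fail)
(f) forbidden (ΔL, ΔJ fail)
(g) forbidden (parity, ΔS, ΔL fail)
Total allowed: 1 of 7.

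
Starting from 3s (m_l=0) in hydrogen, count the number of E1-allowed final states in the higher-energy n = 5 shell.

3

E1 requires Δl = ±1, so l_f ∈ {-1, 1}; with 0 ≤ l_f ≤ n_f−1 = 4, the allowed l_f values are {1}.
For l_f = 1: m_f ∈ {m_i−1, m_i, m_i+1} ∩ [−1, 1] = {-1, 0, 1} → 3 states.
Total: 3.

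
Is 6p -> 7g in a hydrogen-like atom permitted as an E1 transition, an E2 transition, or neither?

Δl = 4 − 1 = +3; l_i + l_f = 5.
E1 (Δl = ±1): not satisfied.
E2 (Δl = 0,±2, l_i+l_f ≥ 2): not satisfied.

neither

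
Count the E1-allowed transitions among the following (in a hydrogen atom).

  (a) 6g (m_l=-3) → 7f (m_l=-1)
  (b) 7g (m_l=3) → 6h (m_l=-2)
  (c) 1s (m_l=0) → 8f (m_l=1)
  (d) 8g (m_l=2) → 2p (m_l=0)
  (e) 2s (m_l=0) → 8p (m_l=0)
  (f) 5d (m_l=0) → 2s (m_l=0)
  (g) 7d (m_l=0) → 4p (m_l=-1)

(a) forbidden — Δm_l = +2 (E1 requires Δm_l = 0, ±1)
(b) forbidden — Δm_l = -5 (E1 requires Δm_l = 0, ±1)
(c) forbidden — Δl = +3 (E1 requires Δl = ±1)
(d) forbidden — Δl = -3 (E1 requires Δl = ±1); Δm_l = -2 (E1 requires Δm_l = 0, ±1)
(e) allowed
(f) forbidden — Δl = -2 (E1 requires Δl = ±1)
(g) allowed
Total allowed: 2 of 7.

2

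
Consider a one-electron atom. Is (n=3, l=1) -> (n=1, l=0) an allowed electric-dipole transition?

l: 1 → 0 (Δl = -1). Δl = ±1 passes.
All E1 selection rules are satisfied.

allowed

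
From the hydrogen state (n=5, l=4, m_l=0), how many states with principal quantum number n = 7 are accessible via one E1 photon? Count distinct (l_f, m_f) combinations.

6

E1 requires Δl = ±1, so l_f ∈ {3, 5}; with 0 ≤ l_f ≤ n_f−1 = 6, the allowed l_f values are {3, 5}.
For l_f = 3: m_f ∈ {m_i−1, m_i, m_i+1} ∩ [−3, 3] = {-1, 0, 1} → 3 states.
For l_f = 5: m_f ∈ {m_i−1, m_i, m_i+1} ∩ [−5, 5] = {-1, 0, 1} → 3 states.
Total: 6.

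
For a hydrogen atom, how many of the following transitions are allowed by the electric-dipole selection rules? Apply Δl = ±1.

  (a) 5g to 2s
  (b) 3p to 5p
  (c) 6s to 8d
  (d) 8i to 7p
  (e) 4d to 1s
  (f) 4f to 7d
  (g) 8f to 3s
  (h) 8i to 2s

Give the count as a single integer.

(a) forbidden — Δl = -4 (E1 requires Δl = ±1)
(b) forbidden — Δl = +0 (E1 requires Δl = ±1)
(c) forbidden — Δl = +2 (E1 requires Δl = ±1)
(d) forbidden — Δl = -5 (E1 requires Δl = ±1)
(e) forbidden — Δl = -2 (E1 requires Δl = ±1)
(f) allowed
(g) forbidden — Δl = -3 (E1 requires Δl = ±1)
(h) forbidden — Δl = -6 (E1 requires Δl = ±1)
Total allowed: 1 of 8.

1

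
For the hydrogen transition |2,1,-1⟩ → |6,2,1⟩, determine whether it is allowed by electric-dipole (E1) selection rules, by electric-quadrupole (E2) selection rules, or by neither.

Δl = 2 − 1 = +1; l_i + l_f = 3.
Δm_l = +2.
E1 (Δl = ±1, |Δm_l| ≤ 1): not satisfied.
E2 (Δl = 0,±2, l_i+l_f ≥ 2, |Δm_l| ≤ 2): not satisfied.

neither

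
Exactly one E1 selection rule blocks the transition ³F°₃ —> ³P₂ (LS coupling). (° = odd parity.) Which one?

the ΔL = 0, ±1 rule

Initial level: S=1, L=3, J=3, parity odd. Final level: S=1, L=1, J=2, parity even.
Parity must change: odd → even — satisfied.
ΔS = 0: S: 1 → 1 — satisfied.
ΔL = 0, ±1 (not L=0↔0): L: 3 → 1, ΔL = -2 — violated.
ΔJ = 0, ±1 (not J=0↔0): J: 3 → 2, ΔJ = -1 — satisfied.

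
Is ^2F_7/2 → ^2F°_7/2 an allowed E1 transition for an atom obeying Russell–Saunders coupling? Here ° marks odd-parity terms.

ΔJ = 0, ±1 (not J=0↔0): J: 7/2 → 7/2, ΔJ = +0 — passes.
ΔS = 0: S: 1/2 → 1/2 — passes.
Parity must change: even → odd — passes.
ΔL = 0, ±1 (not L=0↔0): L: 3 → 3, ΔL = +0 — passes.
All four E1 rules are satisfied.

allowed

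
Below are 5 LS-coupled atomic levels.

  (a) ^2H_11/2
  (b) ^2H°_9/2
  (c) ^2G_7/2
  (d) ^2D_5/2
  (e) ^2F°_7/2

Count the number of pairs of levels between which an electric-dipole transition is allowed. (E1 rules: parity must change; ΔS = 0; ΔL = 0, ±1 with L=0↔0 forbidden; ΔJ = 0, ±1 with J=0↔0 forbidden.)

4

(a)–(b): allowed.
(a)–(c): forbidden (parity, ΔJ).
(a)–(d): forbidden (parity, ΔL, ΔJ).
(a)–(e): forbidden (ΔL, ΔJ).
(b)–(c): allowed.
(b)–(d): forbidden (ΔL, ΔJ).
(b)–(e): forbidden (parity, ΔL).
(c)–(d): forbidden (parity, ΔL).
(c)–(e): allowed.
(d)–(e): allowed.
Allowed pairs: 4 of 10.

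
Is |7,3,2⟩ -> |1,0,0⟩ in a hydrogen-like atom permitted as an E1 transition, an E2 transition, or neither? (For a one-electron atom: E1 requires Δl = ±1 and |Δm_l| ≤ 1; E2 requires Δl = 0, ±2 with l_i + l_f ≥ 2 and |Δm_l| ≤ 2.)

Δl = 0 − 3 = -3; l_i + l_f = 3.
Δm_l = -2.
E1 (Δl = ±1, |Δm_l| ≤ 1): not satisfied.
E2 (Δl = 0,±2, l_i+l_f ≥ 2, |Δm_l| ≤ 2): not satisfied.

neither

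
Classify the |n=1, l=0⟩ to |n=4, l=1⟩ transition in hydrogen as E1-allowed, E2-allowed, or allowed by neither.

Δl = 1 − 0 = +1; l_i + l_f = 1.
E1 (Δl = ±1): satisfied.
E2 (Δl = 0,±2, l_i+l_f ≥ 2): not satisfied.

E1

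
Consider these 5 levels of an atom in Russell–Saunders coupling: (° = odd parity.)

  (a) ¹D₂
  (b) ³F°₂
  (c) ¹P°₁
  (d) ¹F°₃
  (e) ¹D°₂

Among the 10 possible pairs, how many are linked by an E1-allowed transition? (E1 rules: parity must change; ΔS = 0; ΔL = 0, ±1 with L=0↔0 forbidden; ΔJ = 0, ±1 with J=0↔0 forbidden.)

(a)–(b): forbidden (ΔS).
(a)–(c): allowed.
(a)–(d): allowed.
(a)–(e): allowed.
(b)–(c): forbidden (parity, ΔS, ΔL).
(b)–(d): forbidden (parity, ΔS).
(b)–(e): forbidden (parity, ΔS).
(c)–(d): forbidden (parity, ΔL, ΔJ).
(c)–(e): forbidden (parity).
(d)–(e): forbidden (parity).
Allowed pairs: 3 of 10.

3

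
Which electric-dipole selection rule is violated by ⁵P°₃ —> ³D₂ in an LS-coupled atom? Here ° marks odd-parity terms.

ΔL = 0, ±1 (not L=0↔0): L: 1 → 2, ΔL = +1 — passes.
ΔS = 0: S: 2 → 1 — fails.
ΔJ = 0, ±1 (not J=0↔0): J: 3 → 2, ΔJ = -1 — passes.
Parity must change: odd → even — passes.

the ΔS = 0 rule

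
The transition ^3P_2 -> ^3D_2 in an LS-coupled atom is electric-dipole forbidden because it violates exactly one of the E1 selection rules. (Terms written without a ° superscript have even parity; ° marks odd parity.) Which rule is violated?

Initial level: S=1, L=1, J=2, parity even. Final level: S=1, L=2, J=2, parity even.
ΔS = 0: S: 1 → 1 — satisfied.
Parity must change: even → even — violated.
ΔJ = 0, ±1 (not J=0↔0): J: 2 → 2, ΔJ = +0 — satisfied.
ΔL = 0, ±1 (not L=0↔0): L: 1 → 2, ΔL = +1 — satisfied.

parity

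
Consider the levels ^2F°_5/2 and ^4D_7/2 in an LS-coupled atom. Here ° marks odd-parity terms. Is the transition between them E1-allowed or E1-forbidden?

Reading off the term symbols: S 1/2→3/2, L 3→2, J 5/2→7/2, parity odd→even.
Parity must change: odd → even — ok.
ΔS = 0: S: 1/2 → 3/2 — fails.
ΔL = 0, ±1 (not L=0↔0): L: 3 → 2, ΔL = -1 — ok.
ΔJ = 0, ±1 (not J=0↔0): J: 5/2 → 7/2, ΔJ = +1 — ok.
Rule(s) violated: ΔS.

forbidden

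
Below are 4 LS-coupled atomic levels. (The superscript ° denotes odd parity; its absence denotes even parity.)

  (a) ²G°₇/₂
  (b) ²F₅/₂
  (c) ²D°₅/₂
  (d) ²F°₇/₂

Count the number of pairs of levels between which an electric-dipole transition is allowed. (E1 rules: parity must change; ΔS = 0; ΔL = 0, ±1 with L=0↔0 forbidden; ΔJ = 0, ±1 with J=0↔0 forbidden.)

(a)–(b): allowed.
(a)–(c): forbidden (parity, ΔL).
(a)–(d): forbidden (parity).
(b)–(c): allowed.
(b)–(d): allowed.
(c)–(d): forbidden (parity).
Allowed pairs: 3 of 6.

3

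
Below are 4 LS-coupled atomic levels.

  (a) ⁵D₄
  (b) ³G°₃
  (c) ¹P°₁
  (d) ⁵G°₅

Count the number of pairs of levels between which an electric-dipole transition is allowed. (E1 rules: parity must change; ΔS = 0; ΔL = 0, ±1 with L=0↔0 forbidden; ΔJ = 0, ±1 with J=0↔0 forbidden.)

0

(a)–(b): forbidden (ΔS, ΔL).
(a)–(c): forbidden (ΔS, ΔJ).
(a)–(d): forbidden (ΔL).
(b)–(c): forbidden (parity, ΔS, ΔL, ΔJ).
(b)–(d): forbidden (parity, ΔS, ΔJ).
(c)–(d): forbidden (parity, ΔS, ΔL, ΔJ).
Allowed pairs: 0 of 6.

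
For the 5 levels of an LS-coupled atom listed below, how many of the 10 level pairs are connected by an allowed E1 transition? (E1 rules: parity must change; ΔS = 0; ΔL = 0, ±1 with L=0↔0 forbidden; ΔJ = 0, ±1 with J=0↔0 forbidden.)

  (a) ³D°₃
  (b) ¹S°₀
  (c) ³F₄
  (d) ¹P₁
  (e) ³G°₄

3

(a)–(b): forbidden (parity, ΔS, ΔL, ΔJ).
(a)–(c): allowed.
(a)–(d): forbidden (ΔS, ΔJ).
(a)–(e): forbidden (parity, ΔL).
(b)–(c): forbidden (ΔS, ΔL, ΔJ).
(b)–(d): allowed.
(b)–(e): forbidden (parity, ΔS, ΔL, ΔJ).
(c)–(d): forbidden (parity, ΔS, ΔL, ΔJ).
(c)–(e): allowed.
(d)–(e): forbidden (ΔS, ΔL, ΔJ).
Allowed pairs: 3 of 10.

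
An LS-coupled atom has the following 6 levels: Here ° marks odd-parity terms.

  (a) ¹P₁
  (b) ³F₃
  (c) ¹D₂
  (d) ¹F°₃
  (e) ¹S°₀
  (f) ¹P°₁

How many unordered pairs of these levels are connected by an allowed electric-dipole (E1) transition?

4

(a)–(b): forbidden (parity, ΔS, ΔL, ΔJ).
(a)–(c): forbidden (parity).
(a)–(d): forbidden (ΔL, ΔJ).
(a)–(e): allowed.
(a)–(f): allowed.
(b)–(c): forbidden (parity, ΔS).
(b)–(d): forbidden (ΔS).
(b)–(e): forbidden (ΔS, ΔL, ΔJ).
(b)–(f): forbidden (ΔS, ΔL, ΔJ).
(c)–(d): allowed.
(c)–(e): forbidden (ΔL, ΔJ).
(c)–(f): allowed.
(d)–(e): forbidden (parity, ΔL, ΔJ).
(d)–(f): forbidden (parity, ΔL, ΔJ).
(e)–(f): forbidden (parity).
Allowed pairs: 4 of 15.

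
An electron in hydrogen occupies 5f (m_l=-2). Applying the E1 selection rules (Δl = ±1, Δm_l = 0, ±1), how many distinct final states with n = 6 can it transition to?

E1 requires Δl = ±1, so l_f ∈ {2, 4}; with 0 ≤ l_f ≤ n_f−1 = 5, the allowed l_f values are {2, 4}.
For l_f = 2: m_f ∈ {m_i−1, m_i, m_i+1} ∩ [−2, 2] = {-2, -1} → 2 states.
For l_f = 4: m_f ∈ {m_i−1, m_i, m_i+1} ∩ [−4, 4] = {-3, -2, -1} → 3 states.
Total: 5.

5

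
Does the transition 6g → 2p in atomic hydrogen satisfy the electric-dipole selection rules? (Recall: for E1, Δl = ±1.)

forbidden

l: 4 → 1 (Δl = -3). Δl = ±1 fails.
The transition is electric-dipole forbidden.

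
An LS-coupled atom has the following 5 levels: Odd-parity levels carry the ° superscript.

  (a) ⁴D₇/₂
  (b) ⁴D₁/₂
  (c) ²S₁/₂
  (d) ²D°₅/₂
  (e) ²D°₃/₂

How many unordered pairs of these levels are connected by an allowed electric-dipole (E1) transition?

(a)–(b): forbidden (parity, ΔJ).
(a)–(c): forbidden (parity, ΔS, ΔL, ΔJ).
(a)–(d): forbidden (ΔS).
(a)–(e): forbidden (ΔS, ΔJ).
(b)–(c): forbidden (parity, ΔS, ΔL).
(b)–(d): forbidden (ΔS, ΔJ).
(b)–(e): forbidden (ΔS).
(c)–(d): forbidden (ΔL, ΔJ).
(c)–(e): forbidden (ΔL).
(d)–(e): forbidden (parity).
Allowed pairs: 0 of 10.

0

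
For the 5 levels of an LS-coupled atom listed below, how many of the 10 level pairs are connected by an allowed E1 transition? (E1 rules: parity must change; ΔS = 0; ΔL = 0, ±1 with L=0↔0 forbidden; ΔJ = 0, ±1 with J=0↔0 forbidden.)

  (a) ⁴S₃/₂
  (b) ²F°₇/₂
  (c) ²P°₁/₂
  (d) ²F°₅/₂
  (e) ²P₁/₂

1

(a)–(b): forbidden (ΔS, ΔL, ΔJ).
(a)–(c): forbidden (ΔS).
(a)–(d): forbidden (ΔS, ΔL).
(a)–(e): forbidden (parity, ΔS).
(b)–(c): forbidden (parity, ΔL, ΔJ).
(b)–(d): forbidden (parity).
(b)–(e): forbidden (ΔL, ΔJ).
(c)–(d): forbidden (parity, ΔL, ΔJ).
(c)–(e): allowed.
(d)–(e): forbidden (ΔL, ΔJ).
Allowed pairs: 1 of 10.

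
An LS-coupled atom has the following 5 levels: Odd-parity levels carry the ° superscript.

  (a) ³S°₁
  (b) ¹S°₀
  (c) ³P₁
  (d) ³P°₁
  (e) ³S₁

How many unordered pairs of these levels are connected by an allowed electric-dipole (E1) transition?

3

(a)–(b): forbidden (parity, ΔS, ΔL).
(a)–(c): allowed.
(a)–(d): forbidden (parity).
(a)–(e): forbidden (ΔL).
(b)–(c): forbidden (ΔS).
(b)–(d): forbidden (parity, ΔS).
(b)–(e): forbidden (ΔS, ΔL).
(c)–(d): allowed.
(c)–(e): forbidden (parity).
(d)–(e): allowed.
Allowed pairs: 3 of 10.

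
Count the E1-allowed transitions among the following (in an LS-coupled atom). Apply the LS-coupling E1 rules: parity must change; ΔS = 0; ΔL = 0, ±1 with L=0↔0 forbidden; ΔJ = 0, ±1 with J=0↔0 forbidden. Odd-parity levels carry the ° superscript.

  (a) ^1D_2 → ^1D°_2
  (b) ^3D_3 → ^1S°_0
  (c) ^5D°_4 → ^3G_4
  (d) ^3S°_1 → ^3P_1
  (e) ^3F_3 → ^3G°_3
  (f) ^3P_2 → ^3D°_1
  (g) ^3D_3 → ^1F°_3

4

(a) allowed
(b) forbidden (ΔS, ΔL, ΔJ fail)
(c) forbidden (ΔS, ΔL fail)
(d) allowed
(e) allowed
(f) allowed
(g) forbidden (ΔS fails)
Total allowed: 4 of 7.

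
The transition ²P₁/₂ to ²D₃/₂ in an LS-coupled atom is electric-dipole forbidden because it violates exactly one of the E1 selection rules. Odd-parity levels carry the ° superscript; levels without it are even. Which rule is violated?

Reading off the term symbols: S 1/2→1/2, L 1→2, J 1/2→3/2, parity even→even.
Parity must change: even → even — fails.
ΔS = 0: S: 1/2 → 1/2 — ok.
ΔL = 0, ±1 (not L=0↔0): L: 1 → 2, ΔL = +1 — ok.
ΔJ = 0, ±1 (not J=0↔0): J: 1/2 → 3/2, ΔJ = +1 — ok.

parity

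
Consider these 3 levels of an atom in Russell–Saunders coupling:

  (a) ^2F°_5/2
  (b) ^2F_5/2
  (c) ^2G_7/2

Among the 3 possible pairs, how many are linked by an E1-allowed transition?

2

(a)–(b): allowed.
(a)–(c): allowed.
(b)–(c): forbidden (parity).
Allowed pairs: 2 of 3.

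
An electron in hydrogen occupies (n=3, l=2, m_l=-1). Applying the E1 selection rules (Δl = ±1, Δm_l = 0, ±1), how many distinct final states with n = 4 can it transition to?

5

E1 requires Δl = ±1, so l_f ∈ {1, 3}; with 0 ≤ l_f ≤ n_f−1 = 3, the allowed l_f values are {1, 3}.
For l_f = 1: m_f ∈ {m_i−1, m_i, m_i+1} ∩ [−1, 1] = {-1, 0} → 2 states.
For l_f = 3: m_f ∈ {m_i−1, m_i, m_i+1} ∩ [−3, 3] = {-2, -1, 0} → 3 states.
Total: 5.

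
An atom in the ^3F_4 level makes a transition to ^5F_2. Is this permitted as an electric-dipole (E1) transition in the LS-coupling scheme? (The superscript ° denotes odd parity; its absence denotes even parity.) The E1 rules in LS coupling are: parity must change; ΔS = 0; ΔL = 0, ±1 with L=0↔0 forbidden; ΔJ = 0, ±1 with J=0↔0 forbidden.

Initial level: S=1, L=3, J=4, parity even. Final level: S=2, L=3, J=2, parity even.
ΔJ = 0, ±1 (not J=0↔0): J: 4 → 2, ΔJ = -2 — fails.
Parity must change: even → even — fails.
ΔS = 0: S: 1 → 2 — fails.
ΔL = 0, ±1 (not L=0↔0): L: 3 → 3, ΔL = +0 — passes.
Rule(s) violated: parity, ΔS, ΔJ.

forbidden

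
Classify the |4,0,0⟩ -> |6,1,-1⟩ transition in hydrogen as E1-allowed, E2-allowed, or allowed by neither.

Δl = 1 − 0 = +1; l_i + l_f = 1.
Δm_l = -1.
E1 (Δl = ±1, |Δm_l| ≤ 1): satisfied.
E2 (Δl = 0,±2, l_i+l_f ≥ 2, |Δm_l| ≤ 2): not satisfied.

E1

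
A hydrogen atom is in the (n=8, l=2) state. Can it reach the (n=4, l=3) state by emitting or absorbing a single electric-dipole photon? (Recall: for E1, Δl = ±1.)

Δl = 3 − 2 = +1; the E1 rule Δl = ±1 is ok.
All E1 selection rules are satisfied.

allowed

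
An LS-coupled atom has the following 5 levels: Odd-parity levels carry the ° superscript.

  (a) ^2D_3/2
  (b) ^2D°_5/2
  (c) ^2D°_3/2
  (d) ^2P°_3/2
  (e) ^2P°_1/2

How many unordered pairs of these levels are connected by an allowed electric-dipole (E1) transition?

4

(a)–(b): allowed.
(a)–(c): allowed.
(a)–(d): allowed.
(a)–(e): allowed.
(b)–(c): forbidden (parity).
(b)–(d): forbidden (parity).
(b)–(e): forbidden (parity, ΔJ).
(c)–(d): forbidden (parity).
(c)–(e): forbidden (parity).
(d)–(e): forbidden (parity).
Allowed pairs: 4 of 10.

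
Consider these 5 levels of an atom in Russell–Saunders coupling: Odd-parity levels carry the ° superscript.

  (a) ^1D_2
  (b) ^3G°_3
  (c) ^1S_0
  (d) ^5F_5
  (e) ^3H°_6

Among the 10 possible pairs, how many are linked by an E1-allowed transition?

(a)–(b): forbidden (ΔS, ΔL).
(a)–(c): forbidden (parity, ΔL, ΔJ).
(a)–(d): forbidden (parity, ΔS, ΔJ).
(a)–(e): forbidden (ΔS, ΔL, ΔJ).
(b)–(c): forbidden (ΔS, ΔL, ΔJ).
(b)–(d): forbidden (ΔS, ΔJ).
(b)–(e): forbidden (parity, ΔJ).
(c)–(d): forbidden (parity, ΔS, ΔL, ΔJ).
(c)–(e): forbidden (ΔS, ΔL, ΔJ).
(d)–(e): forbidden (ΔS, ΔL).
Allowed pairs: 0 of 10.

0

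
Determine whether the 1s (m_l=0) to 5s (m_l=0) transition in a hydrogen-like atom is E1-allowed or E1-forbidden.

forbidden

Δl = 0 − 0 = +0; the E1 rule Δl = ±1 is ✗.
Δm_l = 0 − (0) = +0. E1 requires Δm_l = 0, ±1: ✓.
The transition is electric-dipole forbidden.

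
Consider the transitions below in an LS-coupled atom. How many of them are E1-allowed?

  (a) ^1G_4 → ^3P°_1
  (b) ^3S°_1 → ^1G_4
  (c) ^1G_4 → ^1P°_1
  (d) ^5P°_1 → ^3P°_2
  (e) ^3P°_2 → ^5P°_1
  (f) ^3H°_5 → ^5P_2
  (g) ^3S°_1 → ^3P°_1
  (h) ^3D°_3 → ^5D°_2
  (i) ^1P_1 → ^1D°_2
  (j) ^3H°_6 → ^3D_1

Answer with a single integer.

1

(a) forbidden (ΔS, ΔL, ΔJ fail)
(b) forbidden (ΔS, ΔL, ΔJ fail)
(c) forbidden (ΔL, ΔJ fail)
(d) forbidden (parity, ΔS fail)
(e) forbidden (parity, ΔS fail)
(f) forbidden (ΔS, ΔL, ΔJ fail)
(g) forbidden (parity fails)
(h) forbidden (parity, ΔS fail)
(i) allowed
(j) forbidden (ΔL, ΔJ fail)
Total allowed: 1 of 10.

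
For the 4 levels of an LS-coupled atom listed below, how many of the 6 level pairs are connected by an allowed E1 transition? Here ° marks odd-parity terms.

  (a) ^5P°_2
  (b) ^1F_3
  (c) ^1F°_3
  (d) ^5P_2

(a)–(b): forbidden (ΔS, ΔL).
(a)–(c): forbidden (parity, ΔS, ΔL).
(a)–(d): allowed.
(b)–(c): allowed.
(b)–(d): forbidden (parity, ΔS, ΔL).
(c)–(d): forbidden (ΔS, ΔL).
Allowed pairs: 2 of 6.

2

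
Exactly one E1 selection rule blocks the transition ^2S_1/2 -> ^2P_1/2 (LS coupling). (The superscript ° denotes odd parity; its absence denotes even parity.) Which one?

Initial level: S=1/2, L=0, J=1/2, parity even. Final level: S=1/2, L=1, J=1/2, parity even.
ΔS = 0: S: 1/2 → 1/2 — satisfied.
ΔJ = 0, ±1 (not J=0↔0): J: 1/2 → 1/2, ΔJ = +0 — satisfied.
ΔL = 0, ±1 (not L=0↔0): L: 0 → 1, ΔL = +1 — satisfied.
Parity must change: even → even — violated.

parity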